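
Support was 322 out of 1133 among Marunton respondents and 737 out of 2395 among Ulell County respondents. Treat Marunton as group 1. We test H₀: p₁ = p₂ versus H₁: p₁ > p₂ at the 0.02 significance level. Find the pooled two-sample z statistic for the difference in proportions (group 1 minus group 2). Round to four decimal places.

p̂₁ = 322/1133 ≈ 0.284201, p̂₂ = 737/2395 ≈ 0.307724.
Pooled p̂ = (322+737)/(1133+2395) = 1059/3528 = 0.300170.
SE = √(p̂(1−p̂)(1/n₁+1/n₂)) = √(0.300170·0.699830·0.00130015) = √(0.00027312) = 0.016526.
z = (0.284201 − 0.307724)/0.016526 = -0.023523/0.016526 = -1.4234.
p-value = P(Z > -1.423) ≈ 0.9227. With α = 0.02, fail to reject H₀.

z = -1.4234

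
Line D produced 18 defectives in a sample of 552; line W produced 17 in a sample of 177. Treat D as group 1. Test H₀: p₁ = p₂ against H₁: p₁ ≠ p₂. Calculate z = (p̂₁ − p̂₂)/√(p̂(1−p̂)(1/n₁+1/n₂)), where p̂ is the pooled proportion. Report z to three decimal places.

z = -3.435

p̂₁ = 18/552 = 0.03261, p̂₂ = 17/177 = 0.09605.
Pooled p̂ = (18+17)/(552+177) = 35/729 = 0.04801.
SE = √(0.0457059 × 0.00746131) = 0.01847.
z = (0.03261 − 0.09605)/0.01847 = -0.06344/0.01847 = -3.435.
p-value = 2·P(Z > 3.435) ≈ 0.0006.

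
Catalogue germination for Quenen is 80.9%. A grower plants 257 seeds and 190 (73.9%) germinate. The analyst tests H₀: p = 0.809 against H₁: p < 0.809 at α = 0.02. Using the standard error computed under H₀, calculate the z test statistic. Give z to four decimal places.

z = -2.8426

p̂ = 190/257 ≈ 0.739300.
Under H₀, SE = √(0.809·0.191/257) = √(0.000601241) = 0.024520.
z = (0.739300 − 0.809)/0.024520 = -0.069700/0.024520 = -2.8426.
p-value = P(Z < -2.843) ≈ 0.0022, so at α = 0.02 we reject H₀.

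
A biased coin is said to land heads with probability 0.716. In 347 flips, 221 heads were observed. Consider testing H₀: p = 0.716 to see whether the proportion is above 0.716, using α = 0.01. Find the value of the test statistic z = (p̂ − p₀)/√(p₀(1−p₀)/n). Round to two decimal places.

p̂ = 221/347 = 0.6369.
SE = √(p₀(1−p₀)/n) = √(0.20334/347) = 0.0242.
z = (0.6369 − 0.716)/0.0242 = -0.0791/0.0242 = -3.27.
p-value = P(Z > -3.268) ≈ 0.9995; since p > α = 0.01, fail to reject H₀.

z = -3.27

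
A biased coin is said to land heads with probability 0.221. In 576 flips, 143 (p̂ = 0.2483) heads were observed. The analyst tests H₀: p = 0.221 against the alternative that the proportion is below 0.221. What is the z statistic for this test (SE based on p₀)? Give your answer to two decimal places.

z = 1.58

p̂ = 143/576 = 0.2483.
Under H₀, SE = √(0.221·0.779/576) = √(0.000298887) = 0.0173.
z = (0.2483 − 0.221)/0.0173 = 0.0273/0.0173 = 1.58.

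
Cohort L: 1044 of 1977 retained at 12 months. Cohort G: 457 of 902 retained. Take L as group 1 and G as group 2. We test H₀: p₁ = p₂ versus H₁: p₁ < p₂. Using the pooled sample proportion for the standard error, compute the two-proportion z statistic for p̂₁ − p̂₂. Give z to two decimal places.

p̂₁ = 1044/1977 ≈ 0.52807, p̂₂ = 457/902 ≈ 0.50665.
Pooled p̂ = (1044+457)/(1977+902) = 1501/2879 = 0.52136.
SE = √(0.249544 × 0.00161446) = 0.02007.
z = (0.52807 − 0.50665)/0.02007 = 0.02142/0.02007 = 1.07.
p-value = P(Z < 1.067) ≈ 0.8571.

z = 1.07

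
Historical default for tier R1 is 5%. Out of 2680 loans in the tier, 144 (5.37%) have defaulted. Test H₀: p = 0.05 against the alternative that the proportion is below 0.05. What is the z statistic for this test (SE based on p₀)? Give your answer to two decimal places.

z = 0.89

p̂ = 144/2680 = 0.05373.
Standard error under H₀: √(0.05×0.95/2680) = 0.00421.
z = (0.05373 − 0.05)/0.00421 = 0.00373/0.00421 = 0.89.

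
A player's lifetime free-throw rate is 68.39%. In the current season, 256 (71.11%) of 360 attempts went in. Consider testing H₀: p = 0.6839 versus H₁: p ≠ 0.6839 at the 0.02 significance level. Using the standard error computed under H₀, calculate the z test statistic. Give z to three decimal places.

z = 1.110

p̂ = 256/360 = 0.71111.
SE = √(p₀(1−p₀)/n) = √(0.21618/360) = 0.02451.
z = (0.71111 − 0.6839)/0.02451 = 0.02721/0.02451 = 1.110.
Two-sided p-value ≈ 2·Φ(−1.110) = 0.2668; since p > α = 0.02, fail to reject H₀.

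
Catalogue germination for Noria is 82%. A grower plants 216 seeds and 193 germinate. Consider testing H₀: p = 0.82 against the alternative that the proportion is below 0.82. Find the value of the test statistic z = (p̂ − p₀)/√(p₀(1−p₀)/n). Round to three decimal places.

p̂ = 193/216 ≈ 0.893519.
Under H₀, SE = √(0.82·0.18/216) = √(0.000683333) = 0.026141.
z = (0.893519 − 0.82)/0.026141 = 0.073519/0.026141 = 2.812.

z = 2.812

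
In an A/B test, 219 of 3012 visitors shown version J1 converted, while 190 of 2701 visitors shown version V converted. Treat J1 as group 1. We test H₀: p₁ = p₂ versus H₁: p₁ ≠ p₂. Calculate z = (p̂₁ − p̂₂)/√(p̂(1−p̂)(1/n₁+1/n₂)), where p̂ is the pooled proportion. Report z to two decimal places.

p̂₁ = 219/3012 ≈ 0.0727, p̂₂ = 190/2701 ≈ 0.0703.
Pooled p̂ = (219+190)/(3012+2701) = 409/5713 = 0.0716.
SE = √(0.0664658 × 0.000702239) = 0.0068.
z = (0.0727 − 0.0703)/0.0068 = 0.0024/0.0068 = 0.35.
p-value = 2·P(Z > 0.346) ≈ 0.7292.

z = 0.35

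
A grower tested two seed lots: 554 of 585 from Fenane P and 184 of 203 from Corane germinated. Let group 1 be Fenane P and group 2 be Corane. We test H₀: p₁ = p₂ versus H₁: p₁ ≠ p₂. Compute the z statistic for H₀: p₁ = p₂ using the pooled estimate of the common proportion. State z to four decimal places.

z = 2.0448

p̂₁ = 554/585 = 0.9470085, p̂₂ = 184/203 = 0.9064039.
Pooled p̂ = (554+184)/(585+203) = 738/788 = 0.9365482.
SE = √(p̂(1−p̂)(1/n₁+1/n₂)) = √(0.9365482·0.0634518·0.00663551) = √(0.000394319) = 0.0198575.
z = (0.9470085 − 0.9064039)/0.0198575 = 0.0406046/0.0198575 = 2.0448.
Two-sided p-value ≈ 2·Φ(−2.045) = 0.0409.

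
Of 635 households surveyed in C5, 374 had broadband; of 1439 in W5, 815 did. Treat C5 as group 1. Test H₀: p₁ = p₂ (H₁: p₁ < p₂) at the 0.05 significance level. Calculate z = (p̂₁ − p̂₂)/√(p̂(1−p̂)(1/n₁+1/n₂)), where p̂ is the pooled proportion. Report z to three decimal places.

z = 0.960

p̂₁ = 374/635 ≈ 0.58898, p̂₂ = 815/1439 ≈ 0.56637.
Pooled p̂ = (374+815)/(635+1439) = 1189/2074 = 0.57329.
SE = √(p̂(1−p̂)(1/n₁+1/n₂)) = √(0.57329·0.42671·0.00226973) = √(0.000555241) = 0.02356.
z = (0.58898 − 0.56637)/0.02356 = 0.02261/0.02356 = 0.960.
p-value = P(Z < 0.960) ≈ 0.8314, so at α = 0.05 we fail to reject H₀.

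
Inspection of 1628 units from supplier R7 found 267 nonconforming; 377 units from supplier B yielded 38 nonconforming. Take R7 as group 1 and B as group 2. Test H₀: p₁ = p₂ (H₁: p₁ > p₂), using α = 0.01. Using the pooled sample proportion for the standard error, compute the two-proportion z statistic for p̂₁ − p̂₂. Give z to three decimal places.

z = 3.079

p̂₁ = 267/1628 ≈ 0.164005, p̂₂ = 38/377 ≈ 0.100796.
Pooled p̂ = (267+38)/(1628+377) = 305/2005 = 0.152120.
SE = √(p̂(1−p̂)(1/n₁+1/n₂)) = √(0.152120·0.847880·0.00326677) = √(0.000421346) = 0.020527.
z = (0.164005 − 0.100796)/0.020527 = 0.063209/0.020527 = 3.079.
p-value = P(Z > 3.079) ≈ 0.0010. With α = 0.01, reject H₀.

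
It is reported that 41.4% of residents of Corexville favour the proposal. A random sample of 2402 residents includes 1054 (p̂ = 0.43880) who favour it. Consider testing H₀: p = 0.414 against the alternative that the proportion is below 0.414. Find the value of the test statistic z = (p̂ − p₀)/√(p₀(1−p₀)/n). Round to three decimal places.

p̂ = 1054/2402 = 0.43880.
SE = √(p₀(1−p₀)/n) = √(0.2426/2402) = 0.01005.
z = (0.43880 − 0.414)/0.01005 = 0.02480/0.01005 = 2.468.

z = 2.468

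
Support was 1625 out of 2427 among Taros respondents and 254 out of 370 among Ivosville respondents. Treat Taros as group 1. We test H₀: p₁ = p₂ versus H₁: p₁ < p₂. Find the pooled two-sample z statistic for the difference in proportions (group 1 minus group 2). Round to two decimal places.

z = -0.65

p̂₁ = 1625/2427 = 0.6696, p̂₂ = 254/370 = 0.6865.
Pooled p̂ = (1625+254)/(2427+370) = 1879/2797 = 0.6718.
SE = √(0.220488 × 0.00311473) = 0.0262.
z = (0.6696 − 0.6865)/0.0262 = -0.0169/0.0262 = -0.65.
p-value = P(Z < -0.646) ≈ 0.2591.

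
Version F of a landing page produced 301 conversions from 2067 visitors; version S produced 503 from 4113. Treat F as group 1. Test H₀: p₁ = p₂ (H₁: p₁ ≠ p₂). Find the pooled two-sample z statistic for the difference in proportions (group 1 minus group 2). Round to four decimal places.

z = 2.5718

p̂₁ = 301/2067 ≈ 0.1456217, p̂₂ = 503/4113 ≈ 0.1222952.
Pooled p̂ = (301+503)/(2067+4113) = 804/6180 = 0.1300971.
SE = √(0.113172 × 0.000726924) = 0.0090701.
z = (0.1456217 − 0.1222952)/0.0090701 = 0.0233265/0.0090701 = 2.5718.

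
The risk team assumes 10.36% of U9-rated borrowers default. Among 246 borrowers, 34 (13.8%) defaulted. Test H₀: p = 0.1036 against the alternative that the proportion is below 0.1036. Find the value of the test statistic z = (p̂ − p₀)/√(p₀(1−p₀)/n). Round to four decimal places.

z = 1.7814

p̂ = 34/246 ≈ 0.1382114.
Standard error under H₀: √(0.1036×0.8964/246) = 0.0194296.
z = (0.1382114 − 0.1036)/0.0194296 = 0.0346114/0.0194296 = 1.7814.
p-value = P(Z < 1.781) ≈ 0.9626.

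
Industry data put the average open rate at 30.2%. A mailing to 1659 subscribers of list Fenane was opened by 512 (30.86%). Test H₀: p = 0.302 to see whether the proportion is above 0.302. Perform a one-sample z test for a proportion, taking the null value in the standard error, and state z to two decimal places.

z = 0.59

p̂ = 512/1659 = 0.30862.
Standard error under H₀: √(0.302×0.698/1659) = 0.01127.
z = (0.30862 − 0.302)/0.01127 = 0.00662/0.01127 = 0.59.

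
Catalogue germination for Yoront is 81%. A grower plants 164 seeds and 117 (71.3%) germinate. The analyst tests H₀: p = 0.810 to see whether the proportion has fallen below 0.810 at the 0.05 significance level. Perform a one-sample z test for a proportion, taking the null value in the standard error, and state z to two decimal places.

z = -3.15

p̂ = 117/164 ≈ 0.71341.
Under H₀, SE = √(0.81·0.19/164) = √(0.000938415) = 0.03063.
z = (0.71341 − 0.81)/0.03063 = -0.09659/0.03063 = -3.15.
p-value = P(Z < -3.153) ≈ 0.0008; since p < α = 0.05, reject H₀.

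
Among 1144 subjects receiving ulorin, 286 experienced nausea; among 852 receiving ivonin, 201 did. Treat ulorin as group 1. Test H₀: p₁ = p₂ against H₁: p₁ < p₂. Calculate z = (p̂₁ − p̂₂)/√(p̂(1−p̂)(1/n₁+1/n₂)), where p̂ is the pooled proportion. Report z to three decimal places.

p̂₁ = 286/1144 ≈ 0.250000, p̂₂ = 201/852 ≈ 0.235915.
Pooled p̂ = (286+201)/(1144+852) = 487/1996 = 0.243988.
SE = √(0.184458 × 0.00204783) = 0.019436.
z = (0.250000 − 0.235915)/0.019436 = 0.014085/0.019436 = 0.725.
p-value = P(Z < 0.725) ≈ 0.7657.

z = 0.725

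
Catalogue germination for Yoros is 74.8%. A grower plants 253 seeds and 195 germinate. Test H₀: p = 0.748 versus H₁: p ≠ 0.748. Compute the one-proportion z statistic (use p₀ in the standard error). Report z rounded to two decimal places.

p̂ = 195/253 = 0.77075.
Under H₀, SE = √(0.748·0.252/253) = √(0.000745043) = 0.02730.
z = (0.77075 − 0.748)/0.02730 = 0.02275/0.02730 = 0.83.
Two-sided p-value ≈ 2·Φ(−0.834) = 0.4046.

z = 0.83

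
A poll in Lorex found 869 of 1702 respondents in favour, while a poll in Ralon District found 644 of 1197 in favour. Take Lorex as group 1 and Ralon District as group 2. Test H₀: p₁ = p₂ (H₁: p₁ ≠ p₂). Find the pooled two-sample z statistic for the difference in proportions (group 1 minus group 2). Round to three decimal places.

z = -1.456

p̂₁ = 869/1702 = 0.51058, p̂₂ = 644/1197 = 0.53801.
Pooled p̂ = (869+644)/(1702+1197) = 1513/2899 = 0.52190.
SE = √(0.24952 × 0.00142297) = 0.01884.
z = (0.51058 − 0.53801)/0.01884 = -0.02743/0.01884 = -1.456.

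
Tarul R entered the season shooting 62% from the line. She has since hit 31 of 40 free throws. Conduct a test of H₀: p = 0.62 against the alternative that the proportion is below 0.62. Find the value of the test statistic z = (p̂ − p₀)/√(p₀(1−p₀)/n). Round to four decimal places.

p̂ = 31/40 ≈ 0.775000.
Standard error under H₀: √(0.62×0.38/40) = 0.076746.
z = (0.775000 − 0.62)/0.076746 = 0.155000/0.076746 = 2.0196.
p-value = P(Z < 2.020) ≈ 0.9783.

z = 2.0196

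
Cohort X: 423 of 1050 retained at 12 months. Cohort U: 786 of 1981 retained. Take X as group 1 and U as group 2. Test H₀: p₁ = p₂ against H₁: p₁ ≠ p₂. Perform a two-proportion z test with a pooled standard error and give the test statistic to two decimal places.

z = 0.33

p̂₁ = 423/1050 = 0.4029, p̂₂ = 786/1981 = 0.3968.
Pooled p̂ = (423+786)/(1050+1981) = 1209/3031 = 0.3989.
SE = √(0.239774 × 0.00145718) = 0.0187.
z = (0.4029 − 0.3968)/0.0187 = 0.0061/0.0187 = 0.33.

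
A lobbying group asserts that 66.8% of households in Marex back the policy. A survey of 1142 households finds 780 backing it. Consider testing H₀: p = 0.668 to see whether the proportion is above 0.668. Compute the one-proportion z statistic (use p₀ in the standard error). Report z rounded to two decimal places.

p̂ = 780/1142 = 0.6830.
SE = √(p₀(1−p₀)/n) = √(0.22178/1142) = 0.0139.
z = (0.6830 − 0.668)/0.0139 = 0.0150/0.0139 = 1.08.
p-value = P(Z > 1.077) ≈ 0.1407.

z = 1.08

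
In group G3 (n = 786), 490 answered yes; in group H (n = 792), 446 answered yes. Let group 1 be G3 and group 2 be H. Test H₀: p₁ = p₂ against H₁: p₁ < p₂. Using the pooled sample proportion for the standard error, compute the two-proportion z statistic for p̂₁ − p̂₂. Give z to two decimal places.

p̂₁ = 490/786 ≈ 0.6234, p̂₂ = 446/792 ≈ 0.5631.
Pooled p̂ = (490+446)/(786+792) = 936/1578 = 0.5932.
SE = √(p̂(1−p̂)(1/n₁+1/n₂)) = √(0.5932·0.4068·0.00253489) = √(0.000611725) = 0.0247.
z = (0.6234 − 0.5631)/0.0247 = 0.0603/0.0247 = 2.44.
p-value = P(Z < 2.437) ≈ 0.9926.

z = 2.44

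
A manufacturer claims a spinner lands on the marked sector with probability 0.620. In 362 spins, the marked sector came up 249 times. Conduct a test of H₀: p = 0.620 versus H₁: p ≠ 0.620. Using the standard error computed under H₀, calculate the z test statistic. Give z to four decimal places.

p̂ = 249/362 ≈ 0.687845.
Standard error under H₀: √(0.62×0.38/362) = 0.025511.
z = (0.687845 − 0.62)/0.025511 = 0.067845/0.025511 = 2.6594.

z = 2.6594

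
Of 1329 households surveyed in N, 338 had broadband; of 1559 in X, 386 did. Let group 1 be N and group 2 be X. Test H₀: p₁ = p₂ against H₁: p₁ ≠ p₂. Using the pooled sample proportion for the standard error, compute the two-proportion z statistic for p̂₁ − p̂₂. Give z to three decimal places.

p̂₁ = 338/1329 ≈ 0.254327, p̂₂ = 386/1559 ≈ 0.247595.
Pooled p̂ = (338+386)/(1329+1559) = 724/2888 = 0.250693.
SE = √(0.187846 × 0.00139388) = 0.016181.
z = (0.254327 − 0.247595)/0.016181 = 0.006732/0.016181 = 0.416.
p-value = 2·P(Z > 0.416) ≈ 0.6774.

z = 0.416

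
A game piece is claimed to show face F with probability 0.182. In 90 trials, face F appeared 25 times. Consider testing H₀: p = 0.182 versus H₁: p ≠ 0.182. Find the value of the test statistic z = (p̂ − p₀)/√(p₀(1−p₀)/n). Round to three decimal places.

z = 2.355

p̂ = 25/90 = 0.27778.
Under H₀, SE = √(0.182·0.818/90) = √(0.00165418) = 0.04067.
z = (0.27778 − 0.182)/0.04067 = 0.09578/0.04067 = 2.355.
p-value = 2·P(Z > 2.355) ≈ 0.0185.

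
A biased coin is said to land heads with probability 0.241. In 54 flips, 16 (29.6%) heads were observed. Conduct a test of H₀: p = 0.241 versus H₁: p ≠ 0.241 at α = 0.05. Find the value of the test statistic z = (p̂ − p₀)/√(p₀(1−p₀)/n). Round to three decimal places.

p̂ = 16/54 = 0.29630.
SE = √(p₀(1−p₀)/n) = √(0.18292/54) = 0.05820.
z = (0.29630 − 0.241)/0.05820 = 0.05530/0.05820 = 0.950.
p-value = 2·P(Z > 0.950) ≈ 0.3421. With α = 0.05, fail to reject H₀.

z = 0.950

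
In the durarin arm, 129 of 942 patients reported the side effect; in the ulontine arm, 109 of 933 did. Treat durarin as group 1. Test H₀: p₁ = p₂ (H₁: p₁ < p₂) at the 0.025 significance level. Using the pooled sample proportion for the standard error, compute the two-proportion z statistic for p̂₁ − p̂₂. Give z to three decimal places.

p̂₁ = 129/942 ≈ 0.13694, p̂₂ = 109/933 ≈ 0.11683.
Pooled p̂ = (129+109)/(942+933) = 238/1875 = 0.12693.
SE = √(p̂(1−p̂)(1/n₁+1/n₂)) = √(0.12693·0.87307·0.00213338) = √(0.000236424) = 0.01538.
z = (0.13694 − 0.11683)/0.01538 = 0.02011/0.01538 = 1.308.
p-value = P(Z < 1.308) ≈ 0.9046; since p > α = 0.025, fail to reject H₀.

z = 1.308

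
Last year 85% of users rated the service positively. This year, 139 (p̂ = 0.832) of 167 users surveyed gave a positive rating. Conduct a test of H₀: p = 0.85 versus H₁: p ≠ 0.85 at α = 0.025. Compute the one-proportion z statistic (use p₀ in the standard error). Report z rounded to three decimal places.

p̂ = 139/167 = 0.83234.
Under H₀, SE = √(0.85·0.15/167) = √(0.000763473) = 0.02763.
z = (0.83234 − 0.85)/0.02763 = -0.01766/0.02763 = -0.639.
p-value = 2·P(Z > 0.639) ≈ 0.5226; since p > α = 0.025, fail to reject H₀.

z = -0.639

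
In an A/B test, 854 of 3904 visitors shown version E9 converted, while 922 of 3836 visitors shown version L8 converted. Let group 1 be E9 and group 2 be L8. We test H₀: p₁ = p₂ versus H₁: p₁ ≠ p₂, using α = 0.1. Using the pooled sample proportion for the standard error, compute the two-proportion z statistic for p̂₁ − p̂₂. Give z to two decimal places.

z = -2.26

p̂₁ = 854/3904 ≈ 0.21875, p̂₂ = 922/3836 ≈ 0.24035.
Pooled p̂ = (854+922)/(3904+3836) = 1776/7740 = 0.22946.
SE = √(0.176807 × 0.000516836) = 0.00956.
z = (0.21875 − 0.24035)/0.00956 = -0.02160/0.00956 = -2.26.
Two-sided p-value ≈ 2·Φ(−2.260) = 0.0238, so at α = 0.1 we reject H₀.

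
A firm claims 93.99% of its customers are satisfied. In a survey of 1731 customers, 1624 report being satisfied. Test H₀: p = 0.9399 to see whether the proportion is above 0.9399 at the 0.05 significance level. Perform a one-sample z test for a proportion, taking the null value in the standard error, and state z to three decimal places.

z = -0.300

p̂ = 1624/1731 = 0.938186.
Standard error under H₀: √(0.9399×0.0601/1731) = 0.005713.
z = (0.938186 − 0.9399)/0.005713 = -0.001714/0.005713 = -0.300.
p-value = P(Z > -0.300) ≈ 0.6179. With α = 0.05, fail to reject H₀.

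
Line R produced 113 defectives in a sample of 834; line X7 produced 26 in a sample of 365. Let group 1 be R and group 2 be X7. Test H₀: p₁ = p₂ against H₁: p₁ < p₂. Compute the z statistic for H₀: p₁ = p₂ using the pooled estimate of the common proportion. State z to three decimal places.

z = 3.198

p̂₁ = 113/834 ≈ 0.135492, p̂₂ = 26/365 ≈ 0.071233.
Pooled p̂ = (113+26)/(834+365) = 139/1199 = 0.115930.
SE = √(p̂(1−p̂)(1/n₁+1/n₂)) = √(0.115930·0.884070·0.00393877) = √(0.000403685) = 0.020092.
z = (0.135492 − 0.071233)/0.020092 = 0.064259/0.020092 = 3.198.
p-value = P(Z < 3.198) ≈ 0.9993.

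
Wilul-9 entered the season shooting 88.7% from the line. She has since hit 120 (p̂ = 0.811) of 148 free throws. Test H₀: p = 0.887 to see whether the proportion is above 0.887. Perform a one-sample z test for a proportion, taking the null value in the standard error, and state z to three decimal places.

z = -2.928

p̂ = 120/148 ≈ 0.81081.
Under H₀, SE = √(0.887·0.113/148) = √(0.000677236) = 0.02602.
z = (0.81081 − 0.887)/0.02602 = -0.07619/0.02602 = -2.928.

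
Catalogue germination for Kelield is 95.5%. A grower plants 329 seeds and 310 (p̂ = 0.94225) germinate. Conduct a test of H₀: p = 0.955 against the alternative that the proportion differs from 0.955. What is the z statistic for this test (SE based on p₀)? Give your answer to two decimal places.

p̂ = 310/329 = 0.9422.
SE = √(p₀(1−p₀)/n) = √(0.042975/329) = 0.0114.
z = (0.9422 − 0.955)/0.0114 = -0.0128/0.0114 = -1.12.
p-value = 2·P(Z > 1.116) ≈ 0.2646.

z = -1.12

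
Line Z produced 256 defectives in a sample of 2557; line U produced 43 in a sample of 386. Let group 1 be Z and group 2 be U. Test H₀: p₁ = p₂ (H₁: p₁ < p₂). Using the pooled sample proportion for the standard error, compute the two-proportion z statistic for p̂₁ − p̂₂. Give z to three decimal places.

z = -0.684

p̂₁ = 256/2557 ≈ 0.10012, p̂₂ = 43/386 ≈ 0.11140.
Pooled p̂ = (256+43)/(2557+386) = 299/2943 = 0.10160.
SE = √(p̂(1−p̂)(1/n₁+1/n₂)) = √(0.10160·0.89840·0.00298176) = √(0.00027216) = 0.01650.
z = (0.10012 − 0.11140)/0.01650 = -0.01128/0.01650 = -0.684.
p-value = P(Z < -0.684) ≈ 0.2470.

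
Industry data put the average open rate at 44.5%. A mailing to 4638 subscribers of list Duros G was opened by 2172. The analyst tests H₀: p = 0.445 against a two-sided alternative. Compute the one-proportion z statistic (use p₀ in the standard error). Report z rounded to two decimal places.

z = 3.19

p̂ = 2172/4638 ≈ 0.4683.
Under H₀, SE = √(0.445·0.555/4638) = √(5.32503e-05) = 0.0073.
z = (0.4683 − 0.445)/0.0073 = 0.0233/0.0073 = 3.19.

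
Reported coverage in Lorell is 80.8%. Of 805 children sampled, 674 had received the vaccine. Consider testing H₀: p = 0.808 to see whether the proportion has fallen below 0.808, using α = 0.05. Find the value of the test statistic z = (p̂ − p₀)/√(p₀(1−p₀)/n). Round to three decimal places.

p̂ = 674/805 ≈ 0.837267.
Under H₀, SE = √(0.808·0.192/805) = √(0.000192716) = 0.013882.
z = (0.837267 − 0.808)/0.013882 = 0.029267/0.013882 = 2.108.
p-value = P(Z < 2.108) ≈ 0.9825; since p > α = 0.05, fail to reject H₀.

z = 2.108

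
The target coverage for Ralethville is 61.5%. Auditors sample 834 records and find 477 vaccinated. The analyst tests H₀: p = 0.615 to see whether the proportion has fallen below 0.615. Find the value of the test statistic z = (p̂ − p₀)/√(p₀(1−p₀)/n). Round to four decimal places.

z = -2.5554

p̂ = 477/834 ≈ 0.5719424.
Standard error under H₀: √(0.615×0.385/834) = 0.0168494.
z = (0.5719424 − 0.615)/0.0168494 = -0.0430576/0.0168494 = -2.5554.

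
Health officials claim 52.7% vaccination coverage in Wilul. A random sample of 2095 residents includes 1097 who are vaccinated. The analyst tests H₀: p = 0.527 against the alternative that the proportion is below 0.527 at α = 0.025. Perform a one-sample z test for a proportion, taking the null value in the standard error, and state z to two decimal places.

z = -0.31

p̂ = 1097/2095 ≈ 0.5236.
Under H₀, SE = √(0.527·0.473/2095) = √(0.000118984) = 0.0109.
z = (0.5236 − 0.527)/0.0109 = -0.0034/0.0109 = -0.31.
p-value = P(Z < -0.309) ≈ 0.3786. With α = 0.025, fail to reject H₀.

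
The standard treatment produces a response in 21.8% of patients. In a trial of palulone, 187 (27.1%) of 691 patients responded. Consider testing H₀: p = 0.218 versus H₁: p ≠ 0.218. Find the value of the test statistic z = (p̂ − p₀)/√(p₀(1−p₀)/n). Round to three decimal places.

p̂ = 187/691 ≈ 0.270622.
SE = √(p₀(1−p₀)/n) = √(0.17048/691) = 0.015707.
z = (0.270622 − 0.218)/0.015707 = 0.052622/0.015707 = 3.350.
Two-sided p-value ≈ 2·Φ(−3.350) = 0.0008.

z = 3.350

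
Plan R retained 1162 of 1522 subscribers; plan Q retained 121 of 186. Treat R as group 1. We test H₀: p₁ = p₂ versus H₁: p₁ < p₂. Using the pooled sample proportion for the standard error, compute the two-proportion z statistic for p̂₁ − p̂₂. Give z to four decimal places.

p̂₁ = 1162/1522 = 0.763469, p̂₂ = 121/186 = 0.650538.
Pooled p̂ = (1162+121)/(1522+186) = 1283/1708 = 0.751171.
SE = √(p̂(1−p̂)(1/n₁+1/n₂)) = √(0.751171·0.248829·0.00603337) = √(0.00112772) = 0.033581.
z = (0.763469 − 0.650538)/0.033581 = 0.112931/0.033581 = 3.3629.

z = 3.3629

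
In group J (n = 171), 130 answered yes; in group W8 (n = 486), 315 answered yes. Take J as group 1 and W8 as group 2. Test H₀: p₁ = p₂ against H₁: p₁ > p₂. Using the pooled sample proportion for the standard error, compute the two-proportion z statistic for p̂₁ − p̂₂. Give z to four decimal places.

z = 2.6965

p̂₁ = 130/171 ≈ 0.760234, p̂₂ = 315/486 ≈ 0.648148.
Pooled p̂ = (130+315)/(171+486) = 445/657 = 0.677321.
SE = √(0.218557 × 0.00790557) = 0.041567.
z = (0.760234 − 0.648148)/0.041567 = 0.112086/0.041567 = 2.6965.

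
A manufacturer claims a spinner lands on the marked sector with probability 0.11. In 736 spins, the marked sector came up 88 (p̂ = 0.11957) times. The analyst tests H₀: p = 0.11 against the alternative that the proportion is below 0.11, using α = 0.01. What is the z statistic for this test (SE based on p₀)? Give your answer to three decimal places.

p̂ = 88/736 = 0.119565.
SE = √(p₀(1−p₀)/n) = √(0.0979/736) = 0.011533.
z = (0.119565 − 0.11)/0.011533 = 0.009565/0.011533 = 0.829.
p-value = P(Z < 0.829) ≈ 0.7965, so at α = 0.01 we fail to reject H₀.

z = 0.829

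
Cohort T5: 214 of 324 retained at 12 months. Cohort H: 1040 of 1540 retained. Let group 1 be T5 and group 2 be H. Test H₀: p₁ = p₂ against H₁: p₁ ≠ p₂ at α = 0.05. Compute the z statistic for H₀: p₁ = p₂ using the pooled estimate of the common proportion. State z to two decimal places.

p̂₁ = 214/324 = 0.6605, p̂₂ = 1040/1540 = 0.6753.
Pooled p̂ = (214+1040)/(324+1540) = 1254/1864 = 0.6727.
SE = √(p̂(1−p̂)(1/n₁+1/n₂)) = √(0.6727·0.3273·0.00373577) = √(0.000822462) = 0.0287.
z = (0.6605 − 0.6753)/0.0287 = -0.0148/0.0287 = -0.52.
Two-sided p-value ≈ 2·Φ(−0.517) = 0.6051, so at α = 0.05 we fail to reject H₀.

z = -0.52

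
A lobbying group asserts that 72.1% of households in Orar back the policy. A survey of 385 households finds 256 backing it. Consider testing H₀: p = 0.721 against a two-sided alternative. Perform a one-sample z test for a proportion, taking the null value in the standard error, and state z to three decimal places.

p̂ = 256/385 = 0.664935.
SE = √(p₀(1−p₀)/n) = √(0.20116/385) = 0.022858.
z = (0.664935 − 0.721)/0.022858 = -0.056065/0.022858 = -2.453.
p-value = 2·P(Z > 2.453) ≈ 0.0142.

z = -2.453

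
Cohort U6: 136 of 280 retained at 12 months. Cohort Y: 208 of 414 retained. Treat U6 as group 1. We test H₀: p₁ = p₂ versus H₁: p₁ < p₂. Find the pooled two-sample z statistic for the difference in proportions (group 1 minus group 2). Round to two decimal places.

z = -0.43

p̂₁ = 136/280 ≈ 0.4857, p̂₂ = 208/414 ≈ 0.5024.
Pooled p̂ = (136+208)/(280+414) = 344/694 = 0.4957.
SE = √(0.249981 × 0.00598689) = 0.0387.
z = (0.4857 − 0.5024)/0.0387 = -0.0167/0.0387 = -0.43.
p-value = P(Z < -0.432) ≈ 0.3330.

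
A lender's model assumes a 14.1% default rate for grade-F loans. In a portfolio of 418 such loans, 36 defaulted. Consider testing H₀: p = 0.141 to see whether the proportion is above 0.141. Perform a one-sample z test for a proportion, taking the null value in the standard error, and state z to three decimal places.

p̂ = 36/418 = 0.08612.
SE = √(p₀(1−p₀)/n) = √(0.12112/418) = 0.01702.
z = (0.08612 − 0.141)/0.01702 = -0.05488/0.01702 = -3.224.

z = -3.224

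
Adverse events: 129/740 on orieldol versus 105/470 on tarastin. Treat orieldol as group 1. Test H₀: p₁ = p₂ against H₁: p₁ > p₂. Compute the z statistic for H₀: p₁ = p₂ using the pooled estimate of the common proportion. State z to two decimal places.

z = -2.11

p̂₁ = 129/740 = 0.1743, p̂₂ = 105/470 = 0.2234.
Pooled p̂ = (129+105)/(740+470) = 234/1210 = 0.1934.
SE = √(0.155989 × 0.00347901) = 0.0233.
z = (0.1743 − 0.2234)/0.0233 = -0.0491/0.0233 = -2.11.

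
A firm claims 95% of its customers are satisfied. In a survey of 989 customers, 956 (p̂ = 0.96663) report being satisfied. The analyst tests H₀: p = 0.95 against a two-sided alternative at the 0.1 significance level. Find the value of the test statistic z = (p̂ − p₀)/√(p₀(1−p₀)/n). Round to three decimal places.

p̂ = 956/989 = 0.96663.
Standard error under H₀: √(0.95×0.05/989) = 0.00693.
z = (0.96663 − 0.95)/0.00693 = 0.01663/0.00693 = 2.400.
p-value = 2·P(Z > 2.400) ≈ 0.0164, so at α = 0.1 we reject H₀.

z = 2.400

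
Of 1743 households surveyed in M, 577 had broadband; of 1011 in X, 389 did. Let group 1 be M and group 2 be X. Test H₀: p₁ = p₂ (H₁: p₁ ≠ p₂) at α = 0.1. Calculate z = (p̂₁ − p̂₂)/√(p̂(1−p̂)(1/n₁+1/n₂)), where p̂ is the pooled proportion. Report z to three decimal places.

p̂₁ = 577/1743 = 0.331038, p̂₂ = 389/1011 = 0.384768.
Pooled p̂ = (577+389)/(1743+1011) = 966/2754 = 0.350763.
SE = √(p̂(1−p̂)(1/n₁+1/n₂)) = √(0.350763·0.649237·0.00156284) = √(0.000355903) = 0.018865.
z = (0.331038 − 0.384768)/0.018865 = -0.053730/0.018865 = -2.848.
p-value = 2·P(Z > 2.848) ≈ 0.0044, so at α = 0.1 we reject H₀.

z = -2.848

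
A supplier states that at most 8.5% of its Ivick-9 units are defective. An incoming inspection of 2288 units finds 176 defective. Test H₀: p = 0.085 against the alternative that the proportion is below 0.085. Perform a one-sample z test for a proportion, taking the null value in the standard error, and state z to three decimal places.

z = -1.385

p̂ = 176/2288 = 0.076923.
SE = √(p₀(1−p₀)/n) = √(0.077775/2288) = 0.005830.
z = (0.076923 − 0.085)/0.005830 = -0.008077/0.005830 = -1.385.
p-value = P(Z < -1.385) ≈ 0.0830.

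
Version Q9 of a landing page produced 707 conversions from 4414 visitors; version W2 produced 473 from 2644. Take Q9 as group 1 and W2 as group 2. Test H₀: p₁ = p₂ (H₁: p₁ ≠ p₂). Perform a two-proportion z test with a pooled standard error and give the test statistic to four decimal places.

z = -2.0404

p̂₁ = 707/4414 ≈ 0.1601722, p̂₂ = 473/2644 ≈ 0.1788956.
Pooled p̂ = (707+473)/(4414+2644) = 1180/7058 = 0.1671862.
SE = √(0.139235 × 0.000604767) = 0.0091763.
z = (0.1601722 − 0.1788956)/0.0091763 = -0.0187234/0.0091763 = -2.0404.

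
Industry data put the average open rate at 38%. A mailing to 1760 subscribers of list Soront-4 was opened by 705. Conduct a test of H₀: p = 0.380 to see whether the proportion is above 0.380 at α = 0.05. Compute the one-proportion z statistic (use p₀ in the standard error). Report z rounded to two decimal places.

p̂ = 705/1760 ≈ 0.4006.
SE = √(p₀(1−p₀)/n) = √(0.2356/1760) = 0.0116.
z = (0.4006 − 0.38)/0.0116 = 0.0206/0.0116 = 1.78.
p-value = P(Z > 1.778) ≈ 0.0377, so at α = 0.05 we reject H₀.

z = 1.78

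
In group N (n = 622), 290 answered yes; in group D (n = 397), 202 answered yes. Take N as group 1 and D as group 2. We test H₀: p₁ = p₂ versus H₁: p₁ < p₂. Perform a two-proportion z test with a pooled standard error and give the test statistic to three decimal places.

z = -1.326

p̂₁ = 290/622 ≈ 0.46624, p̂₂ = 202/397 ≈ 0.50882.
Pooled p̂ = (290+202)/(622+397) = 492/1019 = 0.48283.
SE = √(0.249705 × 0.00412661) = 0.03210.
z = (0.46624 − 0.50882)/0.03210 = -0.04258/0.03210 = -1.326.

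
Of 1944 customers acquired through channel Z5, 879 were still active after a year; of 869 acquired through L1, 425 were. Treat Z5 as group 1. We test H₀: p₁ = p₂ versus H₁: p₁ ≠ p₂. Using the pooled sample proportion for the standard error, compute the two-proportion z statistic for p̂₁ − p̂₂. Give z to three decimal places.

z = -1.814

p̂₁ = 879/1944 ≈ 0.45216, p̂₂ = 425/869 ≈ 0.48907.
Pooled p̂ = (879+425)/(1944+869) = 1304/2813 = 0.46356.
SE = √(p̂(1−p̂)(1/n₁+1/n₂)) = √(0.46356·0.53644·0.00166515) = √(0.000414077) = 0.02035.
z = (0.45216 − 0.48907)/0.02035 = -0.03691/0.02035 = -1.814.
Two-sided p-value ≈ 2·Φ(−1.814) = 0.0697.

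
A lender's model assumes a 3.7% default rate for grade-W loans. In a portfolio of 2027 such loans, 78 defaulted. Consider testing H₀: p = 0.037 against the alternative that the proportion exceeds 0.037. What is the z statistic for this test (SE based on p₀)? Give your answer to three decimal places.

p̂ = 78/2027 ≈ 0.03848.
Under H₀, SE = √(0.037·0.963/2027) = √(1.75782e-05) = 0.00419.
z = (0.03848 − 0.037)/0.00419 = 0.00148/0.00419 = 0.353.

z = 0.353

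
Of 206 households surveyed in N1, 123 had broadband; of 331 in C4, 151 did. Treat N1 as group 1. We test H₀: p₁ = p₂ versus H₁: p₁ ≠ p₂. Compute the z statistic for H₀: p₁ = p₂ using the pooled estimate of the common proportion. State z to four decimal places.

z = 3.1760

p̂₁ = 123/206 ≈ 0.5970874, p̂₂ = 151/331 ≈ 0.4561934.
Pooled p̂ = (123+151)/(206+331) = 274/537 = 0.5102421.
SE = √(0.249895 × 0.00787552) = 0.0443627.
z = (0.5970874 − 0.4561934)/0.0443627 = 0.1408940/0.0443627 = 3.1760.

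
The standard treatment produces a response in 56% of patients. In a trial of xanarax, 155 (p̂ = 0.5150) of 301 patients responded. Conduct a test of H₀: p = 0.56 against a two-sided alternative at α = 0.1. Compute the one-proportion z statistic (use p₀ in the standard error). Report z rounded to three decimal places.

p̂ = 155/301 ≈ 0.51495.
Standard error under H₀: √(0.56×0.44/301) = 0.02861.
z = (0.51495 − 0.56)/0.02861 = -0.04505/0.02861 = -1.575.
p-value = 2·P(Z > 1.575) ≈ 0.1154. With α = 0.1, fail to reject H₀.

z = -1.575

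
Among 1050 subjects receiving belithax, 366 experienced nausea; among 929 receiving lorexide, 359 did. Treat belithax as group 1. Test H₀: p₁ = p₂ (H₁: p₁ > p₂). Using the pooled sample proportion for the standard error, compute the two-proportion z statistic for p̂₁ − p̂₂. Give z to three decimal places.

z = -1.745

p̂₁ = 366/1050 = 0.34857, p̂₂ = 359/929 = 0.38644.
Pooled p̂ = (366+359)/(1050+929) = 725/1979 = 0.36635.
SE = √(0.232137 × 0.00202881) = 0.02170.
z = (0.34857 − 0.38644)/0.02170 = -0.03787/0.02170 = -1.745.
p-value = P(Z > -1.745) ≈ 0.9595.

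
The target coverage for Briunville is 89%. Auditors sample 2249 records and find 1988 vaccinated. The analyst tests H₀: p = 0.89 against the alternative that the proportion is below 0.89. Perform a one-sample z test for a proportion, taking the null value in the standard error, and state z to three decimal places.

z = -0.917

p̂ = 1988/2249 = 0.88395.
SE = √(p₀(1−p₀)/n) = √(0.0979/2249) = 0.00660.
z = (0.88395 − 0.89)/0.00660 = -0.00605/0.00660 = -0.917.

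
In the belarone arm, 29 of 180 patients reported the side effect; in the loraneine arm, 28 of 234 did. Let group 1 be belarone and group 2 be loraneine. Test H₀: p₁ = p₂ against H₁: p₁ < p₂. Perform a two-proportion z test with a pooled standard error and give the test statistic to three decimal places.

z = 1.213

p̂₁ = 29/180 = 0.16111, p̂₂ = 28/234 = 0.11966.
Pooled p̂ = (29+28)/(180+234) = 57/414 = 0.13768.
SE = √(p̂(1−p̂)(1/n₁+1/n₂)) = √(0.13768·0.86232·0.00982906) = √(0.00116696) = 0.03416.
z = (0.16111 − 0.11966)/0.03416 = 0.04145/0.03416 = 1.213.
p-value = P(Z < 1.213) ≈ 0.8875.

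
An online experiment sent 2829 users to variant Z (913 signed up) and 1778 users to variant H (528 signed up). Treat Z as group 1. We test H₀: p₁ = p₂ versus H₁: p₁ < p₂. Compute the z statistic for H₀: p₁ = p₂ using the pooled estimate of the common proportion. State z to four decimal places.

z = 1.8363

p̂₁ = 913/2829 = 0.3227289, p̂₂ = 528/1778 = 0.2969629.
Pooled p̂ = (913+528)/(2829+1778) = 1441/4607 = 0.3127849.
SE = √(p̂(1−p̂)(1/n₁+1/n₂)) = √(0.3127849·0.6872151·0.000915911) = √(0.000196876) = 0.0140312.
z = (0.3227289 − 0.2969629)/0.0140312 = 0.0257660/0.0140312 = 1.8363.
p-value = P(Z < 1.836) ≈ 0.9668.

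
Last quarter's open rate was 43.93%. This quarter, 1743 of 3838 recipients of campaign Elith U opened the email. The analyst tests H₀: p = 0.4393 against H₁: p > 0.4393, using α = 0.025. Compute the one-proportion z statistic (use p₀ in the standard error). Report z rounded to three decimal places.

z = 1.853

p̂ = 1743/3838 = 0.45414.
SE = √(p₀(1−p₀)/n) = √(0.24632/3838) = 0.00801.
z = (0.45414 − 0.4393)/0.00801 = 0.01484/0.00801 = 1.853.
p-value = P(Z > 1.853) ≈ 0.0320. With α = 0.025, fail to reject H₀.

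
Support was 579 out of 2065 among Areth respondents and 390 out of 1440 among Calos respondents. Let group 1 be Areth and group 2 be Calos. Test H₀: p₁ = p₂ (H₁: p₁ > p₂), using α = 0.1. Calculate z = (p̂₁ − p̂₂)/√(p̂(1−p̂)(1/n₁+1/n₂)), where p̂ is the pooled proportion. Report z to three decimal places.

z = 0.622

p̂₁ = 579/2065 ≈ 0.28039, p̂₂ = 390/1440 ≈ 0.27083.
Pooled p̂ = (579+390)/(2065+1440) = 969/3505 = 0.27646.
SE = √(p̂(1−p̂)(1/n₁+1/n₂)) = √(0.27646·0.72354·0.00117871) = √(0.000235778) = 0.01536.
z = (0.28039 − 0.27083)/0.01536 = 0.00956/0.01536 = 0.622.
p-value = P(Z > 0.622) ≈ 0.2669, so at α = 0.1 we fail to reject H₀.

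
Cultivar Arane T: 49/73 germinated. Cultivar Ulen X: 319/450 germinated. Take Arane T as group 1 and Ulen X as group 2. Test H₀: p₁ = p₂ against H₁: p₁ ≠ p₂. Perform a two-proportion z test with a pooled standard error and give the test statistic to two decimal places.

z = -0.65

p̂₁ = 49/73 = 0.6712, p̂₂ = 319/450 = 0.7089.
Pooled p̂ = (49+319)/(73+450) = 368/523 = 0.7036.
SE = √(p̂(1−p̂)(1/n₁+1/n₂)) = √(0.7036·0.2964·0.0159209) = √(0.00332003) = 0.0576.
z = (0.6712 − 0.7089)/0.0576 = -0.0377/0.0576 = -0.65.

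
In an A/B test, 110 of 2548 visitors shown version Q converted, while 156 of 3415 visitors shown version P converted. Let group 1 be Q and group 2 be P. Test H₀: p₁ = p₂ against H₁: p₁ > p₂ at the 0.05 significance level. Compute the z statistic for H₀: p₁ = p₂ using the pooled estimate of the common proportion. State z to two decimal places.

p̂₁ = 110/2548 ≈ 0.0432, p̂₂ = 156/3415 ≈ 0.0457.
Pooled p̂ = (110+156)/(2548+3415) = 266/5963 = 0.0446.
SE = √(0.0426185 × 0.00068529) = 0.0054.
z = (0.0432 − 0.0457)/0.0054 = -0.0025/0.0054 = -0.46.
p-value = P(Z > -0.464) ≈ 0.6788, so at α = 0.05 we fail to reject H₀.

z = -0.46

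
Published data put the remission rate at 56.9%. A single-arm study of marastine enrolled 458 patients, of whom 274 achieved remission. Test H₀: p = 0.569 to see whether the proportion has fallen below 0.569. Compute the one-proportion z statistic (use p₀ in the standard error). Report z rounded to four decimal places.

p̂ = 274/458 ≈ 0.598253.
Under H₀, SE = √(0.569·0.431/458) = √(0.000535456) = 0.023140.
z = (0.598253 − 0.569)/0.023140 = 0.029253/0.023140 = 1.2642.

z = 1.2642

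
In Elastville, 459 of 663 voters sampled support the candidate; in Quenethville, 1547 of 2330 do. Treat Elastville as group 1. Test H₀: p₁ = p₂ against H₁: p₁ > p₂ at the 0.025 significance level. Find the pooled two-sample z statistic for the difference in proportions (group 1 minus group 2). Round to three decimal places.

p̂₁ = 459/663 ≈ 0.692308, p̂₂ = 1547/2330 ≈ 0.663948.
Pooled p̂ = (459+1547)/(663+2330) = 2006/2993 = 0.670231.
SE = √(0.221022 × 0.00193748) = 0.020694.
z = (0.692308 − 0.663948)/0.020694 = 0.028360/0.020694 = 1.370.
p-value = P(Z > 1.370) ≈ 0.0853. With α = 0.025, fail to reject H₀.

z = 1.370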